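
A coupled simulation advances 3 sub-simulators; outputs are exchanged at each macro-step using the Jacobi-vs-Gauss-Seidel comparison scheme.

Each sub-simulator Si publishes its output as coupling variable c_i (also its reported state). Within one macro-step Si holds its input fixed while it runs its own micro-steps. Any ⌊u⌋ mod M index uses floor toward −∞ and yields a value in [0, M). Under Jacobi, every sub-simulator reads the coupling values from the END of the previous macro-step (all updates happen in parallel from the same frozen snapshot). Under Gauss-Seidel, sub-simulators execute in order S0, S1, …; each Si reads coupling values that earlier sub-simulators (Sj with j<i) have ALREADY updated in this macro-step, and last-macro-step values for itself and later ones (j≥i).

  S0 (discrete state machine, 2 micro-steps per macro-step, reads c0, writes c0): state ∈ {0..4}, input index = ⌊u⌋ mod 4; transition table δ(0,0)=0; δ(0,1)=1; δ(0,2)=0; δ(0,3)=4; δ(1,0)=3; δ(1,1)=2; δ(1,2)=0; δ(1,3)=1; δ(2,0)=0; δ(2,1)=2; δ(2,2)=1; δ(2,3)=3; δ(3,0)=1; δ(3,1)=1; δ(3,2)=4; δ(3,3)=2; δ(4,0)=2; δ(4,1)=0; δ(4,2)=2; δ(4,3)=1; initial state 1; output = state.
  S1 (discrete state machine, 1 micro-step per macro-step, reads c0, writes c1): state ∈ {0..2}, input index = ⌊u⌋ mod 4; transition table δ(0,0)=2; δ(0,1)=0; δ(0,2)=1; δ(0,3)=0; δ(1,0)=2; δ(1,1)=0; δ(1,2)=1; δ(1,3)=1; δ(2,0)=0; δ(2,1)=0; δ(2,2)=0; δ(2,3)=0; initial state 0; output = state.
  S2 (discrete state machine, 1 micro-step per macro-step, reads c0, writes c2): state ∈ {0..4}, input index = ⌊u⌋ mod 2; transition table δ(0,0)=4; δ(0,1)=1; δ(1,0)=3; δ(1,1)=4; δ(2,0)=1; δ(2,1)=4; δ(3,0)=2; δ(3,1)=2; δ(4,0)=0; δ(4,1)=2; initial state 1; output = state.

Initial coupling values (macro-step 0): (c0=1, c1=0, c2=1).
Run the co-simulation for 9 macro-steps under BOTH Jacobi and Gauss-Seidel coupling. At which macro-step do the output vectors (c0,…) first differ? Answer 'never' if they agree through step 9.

first divergence at macro-step: 1

[Jacobi] macro 1: S0 reads c0=1 → after 2×micro: 2; S1 reads c0=1 → after 1×micro: 0; S2 reads c0=1 → after 1×micro: 4 ⇒ (c0=2, c1=0, c2=4)
[Jacobi] macro 2: S0 reads c0=2 → after 2×micro: 0; S1 reads c0=2 → after 1×micro: 1; S2 reads c0=2 → after 1×micro: 0 ⇒ (c0=0, c1=1, c2=0)
[Jacobi] macro 3: S0 reads c0=0 → after 2×micro: 0; S1 reads c0=0 → after 1×micro: 2; S2 reads c0=0 → after 1×micro: 4 ⇒ (c0=0, c1=2, c2=4)
[Jacobi] macro 4: S0 reads c0=0 → after 2×micro: 0; S1 reads c0=0 → after 1×micro: 0; S2 reads c0=0 → after 1×micro: 0 ⇒ (c0=0, c1=0, c2=0)
[Jacobi] macro 5: S0 reads c0=0 → after 2×micro: 0; S1 reads c0=0 → after 1×micro: 2; S2 reads c0=0 → after 1×micro: 4 ⇒ (c0=0, c1=2, c2=4)
[Jacobi] macro 6: S0 reads c0=0 → after 2×micro: 0; S1 reads c0=0 → after 1×micro: 0; S2 reads c0=0 → after 1×micro: 0 ⇒ (c0=0, c1=0, c2=0)
[Jacobi] macro 7: S0 reads c0=0 → after 2×micro: 0; S1 reads c0=0 → after 1×micro: 2; S2 reads c0=0 → after 1×micro: 4 ⇒ (c0=0, c1=2, c2=4)
[Jacobi] macro 8: S0 reads c0=0 → after 2×micro: 0; S1 reads c0=0 → after 1×micro: 0; S2 reads c0=0 → after 1×micro: 0 ⇒ (c0=0, c1=0, c2=0)
[Jacobi] macro 9: S0 reads c0=0 → after 2×micro: 0; S1 reads c0=0 → after 1×micro: 2; S2 reads c0=0 → after 1×micro: 4 ⇒ (c0=0, c1=2, c2=4)
[Gauss-Seidel] macro 1: S0 reads c0=1 → after 2×micro: 2; S1 reads c0=2 → after 1×micro: 1; S2 reads c0=2 → after 1×micro: 3 ⇒ (c0=2, c1=1, c2=3)
[Gauss-Seidel] macro 2: S0 reads c0=2 → after 2×micro: 0; S1 reads c0=0 → after 1×micro: 2; S2 reads c0=0 → after 1×micro: 2 ⇒ (c0=0, c1=2, c2=2)
[Gauss-Seidel] macro 3: S0 reads c0=0 → after 2×micro: 0; S1 reads c0=0 → after 1×micro: 0; S2 reads c0=0 → after 1×micro: 1 ⇒ (c0=0, c1=0, c2=1)
[Gauss-Seidel] macro 4: S0 reads c0=0 → after 2×micro: 0; S1 reads c0=0 → after 1×micro: 2; S2 reads c0=0 → after 1×micro: 3 ⇒ (c0=0, c1=2, c2=3)
[Gauss-Seidel] macro 5: S0 reads c0=0 → after 2×micro: 0; S1 reads c0=0 → after 1×micro: 0; S2 reads c0=0 → after 1×micro: 2 ⇒ (c0=0, c1=0, c2=2)
[Gauss-Seidel] macro 6: S0 reads c0=0 → after 2×micro: 0; S1 reads c0=0 → after 1×micro: 2; S2 reads c0=0 → after 1×micro: 1 ⇒ (c0=0, c1=2, c2=1)
[Gauss-Seidel] macro 7: S0 reads c0=0 → after 2×micro: 0; S1 reads c0=0 → after 1×micro: 0; S2 reads c0=0 → after 1×micro: 3 ⇒ (c0=0, c1=0, c2=3)
[Gauss-Seidel] macro 8: S0 reads c0=0 → after 2×micro: 0; S1 reads c0=0 → after 1×micro: 2; S2 reads c0=0 → after 1×micro: 2 ⇒ (c0=0, c1=2, c2=2)
[Gauss-Seidel] macro 9: S0 reads c0=0 → after 2×micro: 0; S1 reads c0=0 → after 1×micro: 0; S2 reads c0=0 → after 1×micro: 1 ⇒ (c0=0, c1=0, c2=1)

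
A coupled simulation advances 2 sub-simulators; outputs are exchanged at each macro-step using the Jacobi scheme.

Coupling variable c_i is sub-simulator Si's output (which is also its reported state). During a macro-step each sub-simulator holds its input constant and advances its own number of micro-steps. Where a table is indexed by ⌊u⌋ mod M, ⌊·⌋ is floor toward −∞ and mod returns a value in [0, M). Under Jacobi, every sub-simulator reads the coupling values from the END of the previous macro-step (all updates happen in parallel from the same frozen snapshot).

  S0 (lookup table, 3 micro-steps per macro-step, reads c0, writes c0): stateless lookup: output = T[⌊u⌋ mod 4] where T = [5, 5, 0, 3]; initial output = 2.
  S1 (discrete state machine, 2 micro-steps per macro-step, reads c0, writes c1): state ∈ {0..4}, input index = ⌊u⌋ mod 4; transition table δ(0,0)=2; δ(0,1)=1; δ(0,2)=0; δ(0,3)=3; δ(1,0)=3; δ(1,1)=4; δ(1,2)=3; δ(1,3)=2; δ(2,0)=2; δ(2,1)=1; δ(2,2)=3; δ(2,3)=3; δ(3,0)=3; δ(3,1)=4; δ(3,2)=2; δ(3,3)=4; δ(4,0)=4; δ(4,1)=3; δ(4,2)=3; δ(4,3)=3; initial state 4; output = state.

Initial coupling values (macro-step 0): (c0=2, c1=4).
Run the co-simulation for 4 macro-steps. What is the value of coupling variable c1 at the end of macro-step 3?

macro 1: S0 reads c0=2 → after 3×micro: 0; S1 reads c0=2 → after 2×micro: 2 ⇒ (c0=0, c1=2)
macro 2: S0 reads c0=0 → after 3×micro: 5; S1 reads c0=0 → after 2×micro: 2 ⇒ (c0=5, c1=2)
macro 3: S0 reads c0=5 → after 3×micro: 5; S1 reads c0=5 → after 2×micro: 4 ⇒ (c0=5, c1=4)
macro 4: S0 reads c0=5 → after 3×micro: 5; S1 reads c0=5 → after 2×micro: 4 ⇒ (c0=5, c1=4)

c1 at macro-step 3 = 4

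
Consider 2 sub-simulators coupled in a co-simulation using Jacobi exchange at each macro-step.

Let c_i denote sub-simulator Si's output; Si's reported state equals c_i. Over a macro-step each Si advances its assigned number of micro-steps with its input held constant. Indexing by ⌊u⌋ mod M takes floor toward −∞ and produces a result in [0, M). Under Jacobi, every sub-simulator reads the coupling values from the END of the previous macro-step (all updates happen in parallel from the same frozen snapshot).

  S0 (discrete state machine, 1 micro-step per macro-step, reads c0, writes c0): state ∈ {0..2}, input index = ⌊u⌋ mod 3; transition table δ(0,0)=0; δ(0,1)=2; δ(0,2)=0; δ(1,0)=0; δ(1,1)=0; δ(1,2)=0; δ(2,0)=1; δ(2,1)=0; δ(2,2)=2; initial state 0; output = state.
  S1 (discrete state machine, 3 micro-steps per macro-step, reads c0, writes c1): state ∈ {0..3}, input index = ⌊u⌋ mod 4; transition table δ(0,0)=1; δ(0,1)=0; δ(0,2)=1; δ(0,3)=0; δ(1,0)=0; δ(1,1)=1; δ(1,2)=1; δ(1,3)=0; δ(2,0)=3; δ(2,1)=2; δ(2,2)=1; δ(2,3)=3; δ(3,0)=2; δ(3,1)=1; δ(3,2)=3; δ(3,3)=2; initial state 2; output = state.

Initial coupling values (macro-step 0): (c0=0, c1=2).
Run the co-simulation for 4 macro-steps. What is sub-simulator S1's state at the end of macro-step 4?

S1 state at macro-step 4 = 2

macro 1: S0 reads c0=0 → after 1×micro: 0; S1 reads c0=0 → after 3×micro: 3 ⇒ (c0=0, c1=3)
macro 2: S0 reads c0=0 → after 1×micro: 0; S1 reads c0=0 → after 3×micro: 2 ⇒ (c0=0, c1=2)
macro 3: S0 reads c0=0 → after 1×micro: 0; S1 reads c0=0 → after 3×micro: 3 ⇒ (c0=0, c1=3)
macro 4: S0 reads c0=0 → after 1×micro: 0; S1 reads c0=0 → after 3×micro: 2 ⇒ (c0=0, c1=2)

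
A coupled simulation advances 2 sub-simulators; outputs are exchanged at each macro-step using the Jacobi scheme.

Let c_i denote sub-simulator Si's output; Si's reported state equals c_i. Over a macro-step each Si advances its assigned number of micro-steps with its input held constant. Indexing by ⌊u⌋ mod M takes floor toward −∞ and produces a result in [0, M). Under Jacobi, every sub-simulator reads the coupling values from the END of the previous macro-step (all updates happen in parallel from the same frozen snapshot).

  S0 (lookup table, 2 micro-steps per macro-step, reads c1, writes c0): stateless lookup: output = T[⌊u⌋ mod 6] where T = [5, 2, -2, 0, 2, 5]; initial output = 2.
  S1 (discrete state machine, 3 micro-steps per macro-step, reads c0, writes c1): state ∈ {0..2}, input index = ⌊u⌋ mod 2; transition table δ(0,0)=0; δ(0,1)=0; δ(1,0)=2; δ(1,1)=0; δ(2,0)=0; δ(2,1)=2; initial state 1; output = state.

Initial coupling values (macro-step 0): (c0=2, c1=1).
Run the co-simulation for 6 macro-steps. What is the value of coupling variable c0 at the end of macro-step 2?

macro 1: S0 reads c1=1 → after 2×micro: 2; S1 reads c0=2 → after 3×micro: 0 ⇒ (c0=2, c1=0)
macro 2: S0 reads c1=0 → after 2×micro: 5; S1 reads c0=2 → after 3×micro: 0 ⇒ (c0=5, c1=0)
macro 3: S0 reads c1=0 → after 2×micro: 5; S1 reads c0=5 → after 3×micro: 0 ⇒ (c0=5, c1=0)
macro 4: S0 reads c1=0 → after 2×micro: 5; S1 reads c0=5 → after 3×micro: 0 ⇒ (c0=5, c1=0)
macro 5: S0 reads c1=0 → after 2×micro: 5; S1 reads c0=5 → after 3×micro: 0 ⇒ (c0=5, c1=0)
macro 6: S0 reads c1=0 → after 2×micro: 5; S1 reads c0=5 → after 3×micro: 0 ⇒ (c0=5, c1=0)

c0 at macro-step 2 = 5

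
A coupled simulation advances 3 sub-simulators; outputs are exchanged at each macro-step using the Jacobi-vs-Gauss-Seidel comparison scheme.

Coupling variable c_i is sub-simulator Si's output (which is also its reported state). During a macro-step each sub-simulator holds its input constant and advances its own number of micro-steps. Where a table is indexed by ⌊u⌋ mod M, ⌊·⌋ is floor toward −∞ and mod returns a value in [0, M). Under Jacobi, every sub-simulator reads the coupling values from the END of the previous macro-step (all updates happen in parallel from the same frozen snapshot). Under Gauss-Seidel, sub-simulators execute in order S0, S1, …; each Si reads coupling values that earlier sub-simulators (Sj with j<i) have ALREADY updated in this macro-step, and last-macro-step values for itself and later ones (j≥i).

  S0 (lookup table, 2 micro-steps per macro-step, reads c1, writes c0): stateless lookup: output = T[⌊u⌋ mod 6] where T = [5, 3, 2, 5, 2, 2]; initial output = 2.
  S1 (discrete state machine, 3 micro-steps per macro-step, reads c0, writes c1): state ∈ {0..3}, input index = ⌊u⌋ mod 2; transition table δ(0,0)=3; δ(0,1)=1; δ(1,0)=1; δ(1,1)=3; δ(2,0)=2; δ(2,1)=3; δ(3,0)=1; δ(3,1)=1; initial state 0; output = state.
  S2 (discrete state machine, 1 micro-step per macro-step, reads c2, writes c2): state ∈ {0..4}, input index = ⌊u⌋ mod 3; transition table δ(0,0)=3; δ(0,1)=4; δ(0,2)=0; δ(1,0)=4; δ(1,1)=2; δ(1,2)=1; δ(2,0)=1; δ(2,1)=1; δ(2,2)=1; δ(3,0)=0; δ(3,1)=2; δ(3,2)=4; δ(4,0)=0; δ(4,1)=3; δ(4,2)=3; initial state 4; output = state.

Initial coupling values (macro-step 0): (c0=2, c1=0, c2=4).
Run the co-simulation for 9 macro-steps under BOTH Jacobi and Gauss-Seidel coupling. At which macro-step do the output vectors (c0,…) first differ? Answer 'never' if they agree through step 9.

[Jacobi] macro 1: S0 reads c1=0 → after 2×micro: 5; S1 reads c0=2 → after 3×micro: 1; S2 reads c2=4 → after 1×micro: 3 ⇒ (c0=5, c1=1, c2=3)
[Jacobi] macro 2: S0 reads c1=1 → after 2×micro: 3; S1 reads c0=5 → after 3×micro: 3; S2 reads c2=3 → after 1×micro: 0 ⇒ (c0=3, c1=3, c2=0)
[Jacobi] macro 3: S0 reads c1=3 → after 2×micro: 5; S1 reads c0=3 → after 3×micro: 1; S2 reads c2=0 → after 1×micro: 3 ⇒ (c0=5, c1=1, c2=3)
[Jacobi] macro 4: S0 reads c1=1 → after 2×micro: 3; S1 reads c0=5 → after 3×micro: 3; S2 reads c2=3 → after 1×micro: 0 ⇒ (c0=3, c1=3, c2=0)
[Jacobi] macro 5: S0 reads c1=3 → after 2×micro: 5; S1 reads c0=3 → after 3×micro: 1; S2 reads c2=0 → after 1×micro: 3 ⇒ (c0=5, c1=1, c2=3)
[Jacobi] macro 6: S0 reads c1=1 → after 2×micro: 3; S1 reads c0=5 → after 3×micro: 3; S2 reads c2=3 → after 1×micro: 0 ⇒ (c0=3, c1=3, c2=0)
[Jacobi] macro 7: S0 reads c1=3 → after 2×micro: 5; S1 reads c0=3 → after 3×micro: 1; S2 reads c2=0 → after 1×micro: 3 ⇒ (c0=5, c1=1, c2=3)
[Jacobi] macro 8: S0 reads c1=1 → after 2×micro: 3; S1 reads c0=5 → after 3×micro: 3; S2 reads c2=3 → after 1×micro: 0 ⇒ (c0=3, c1=3, c2=0)
[Jacobi] macro 9: S0 reads c1=3 → after 2×micro: 5; S1 reads c0=3 → after 3×micro: 1; S2 reads c2=0 → after 1×micro: 3 ⇒ (c0=5, c1=1, c2=3)
[Gauss-Seidel] macro 1: S0 reads c1=0 → after 2×micro: 5; S1 reads c0=5 → after 3×micro: 1; S2 reads c2=4 → after 1×micro: 3 ⇒ (c0=5, c1=1, c2=3)
[Gauss-Seidel] macro 2: S0 reads c1=1 → after 2×micro: 3; S1 reads c0=3 → after 3×micro: 3; S2 reads c2=3 → after 1×micro: 0 ⇒ (c0=3, c1=3, c2=0)
[Gauss-Seidel] macro 3: S0 reads c1=3 → after 2×micro: 5; S1 reads c0=5 → after 3×micro: 1; S2 reads c2=0 → after 1×micro: 3 ⇒ (c0=5, c1=1, c2=3)
[Gauss-Seidel] macro 4: S0 reads c1=1 → after 2×micro: 3; S1 reads c0=3 → after 3×micro: 3; S2 reads c2=3 → after 1×micro: 0 ⇒ (c0=3, c1=3, c2=0)
[Gauss-Seidel] macro 5: S0 reads c1=3 → after 2×micro: 5; S1 reads c0=5 → after 3×micro: 1; S2 reads c2=0 → after 1×micro: 3 ⇒ (c0=5, c1=1, c2=3)
[Gauss-Seidel] macro 6: S0 reads c1=1 → after 2×micro: 3; S1 reads c0=3 → after 3×micro: 3; S2 reads c2=3 → after 1×micro: 0 ⇒ (c0=3, c1=3, c2=0)
[Gauss-Seidel] macro 7: S0 reads c1=3 → after 2×micro: 5; S1 reads c0=5 → after 3×micro: 1; S2 reads c2=0 → after 1×micro: 3 ⇒ (c0=5, c1=1, c2=3)
[Gauss-Seidel] macro 8: S0 reads c1=1 → after 2×micro: 3; S1 reads c0=3 → after 3×micro: 3; S2 reads c2=3 → after 1×micro: 0 ⇒ (c0=3, c1=3, c2=0)
[Gauss-Seidel] macro 9: S0 reads c1=3 → after 2×micro: 5; S1 reads c0=5 → after 3×micro: 1; S2 reads c2=0 → after 1×micro: 3 ⇒ (c0=5, c1=1, c2=3)

first divergence at macro-step: never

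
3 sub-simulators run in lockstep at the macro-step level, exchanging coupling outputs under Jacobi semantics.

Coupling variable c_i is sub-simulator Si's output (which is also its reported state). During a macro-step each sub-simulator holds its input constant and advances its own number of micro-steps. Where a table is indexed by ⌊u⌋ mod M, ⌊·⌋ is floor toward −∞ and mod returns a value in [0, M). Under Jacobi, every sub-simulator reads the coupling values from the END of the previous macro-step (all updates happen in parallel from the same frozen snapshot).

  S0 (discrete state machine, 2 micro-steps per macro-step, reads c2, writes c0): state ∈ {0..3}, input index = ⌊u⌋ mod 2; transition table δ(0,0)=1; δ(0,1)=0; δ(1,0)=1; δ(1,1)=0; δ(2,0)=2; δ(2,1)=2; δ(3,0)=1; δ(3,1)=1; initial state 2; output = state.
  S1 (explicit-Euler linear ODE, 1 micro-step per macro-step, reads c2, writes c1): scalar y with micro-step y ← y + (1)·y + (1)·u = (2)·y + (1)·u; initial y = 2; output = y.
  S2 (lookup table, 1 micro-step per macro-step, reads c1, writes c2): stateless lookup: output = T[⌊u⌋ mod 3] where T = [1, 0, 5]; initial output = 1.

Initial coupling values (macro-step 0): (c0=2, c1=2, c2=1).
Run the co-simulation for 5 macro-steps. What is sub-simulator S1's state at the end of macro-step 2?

macro 1: S0 reads c2=1 → after 2×micro: 2; S1 reads c2=1 → after 1×micro: 5; S2 reads c1=2 → after 1×micro: 5 ⇒ (c0=2, c1=5, c2=5)
macro 2: S0 reads c2=5 → after 2×micro: 2; S1 reads c2=5 → after 1×micro: 15; S2 reads c1=5 → after 1×micro: 5 ⇒ (c0=2, c1=15, c2=5)
macro 3: S0 reads c2=5 → after 2×micro: 2; S1 reads c2=5 → after 1×micro: 35; S2 reads c1=15 → after 1×micro: 1 ⇒ (c0=2, c1=35, c2=1)
macro 4: S0 reads c2=1 → after 2×micro: 2; S1 reads c2=1 → after 1×micro: 71; S2 reads c1=35 → after 1×micro: 5 ⇒ (c0=2, c1=71, c2=5)
macro 5: S0 reads c2=5 → after 2×micro: 2; S1 reads c2=5 → after 1×micro: 147; S2 reads c1=71 → after 1×micro: 5 ⇒ (c0=2, c1=147, c2=5)

S1 state at macro-step 2 = 15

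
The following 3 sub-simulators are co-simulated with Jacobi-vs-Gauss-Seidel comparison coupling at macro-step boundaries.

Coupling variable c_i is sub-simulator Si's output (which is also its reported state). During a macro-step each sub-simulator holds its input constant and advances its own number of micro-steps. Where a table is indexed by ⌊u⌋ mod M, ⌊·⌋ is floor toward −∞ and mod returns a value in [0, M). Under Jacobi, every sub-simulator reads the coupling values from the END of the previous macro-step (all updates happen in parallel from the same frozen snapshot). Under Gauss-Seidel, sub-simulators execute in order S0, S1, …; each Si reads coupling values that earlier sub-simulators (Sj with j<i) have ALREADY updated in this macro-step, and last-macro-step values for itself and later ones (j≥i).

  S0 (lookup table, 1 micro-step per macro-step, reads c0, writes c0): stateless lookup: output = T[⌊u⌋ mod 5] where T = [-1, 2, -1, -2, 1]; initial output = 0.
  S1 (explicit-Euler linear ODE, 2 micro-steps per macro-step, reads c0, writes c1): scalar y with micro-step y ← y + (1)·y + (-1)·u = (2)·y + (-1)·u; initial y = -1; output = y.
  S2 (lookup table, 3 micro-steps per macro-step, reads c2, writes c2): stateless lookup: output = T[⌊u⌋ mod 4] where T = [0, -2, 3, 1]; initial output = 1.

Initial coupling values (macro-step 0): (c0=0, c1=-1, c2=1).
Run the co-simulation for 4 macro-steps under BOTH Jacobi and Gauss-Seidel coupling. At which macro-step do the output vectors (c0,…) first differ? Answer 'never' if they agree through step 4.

[Jacobi] macro 1: S0 reads c0=0 → after 1×micro: -1; S1 reads c0=0 → after 2×micro: -4; S2 reads c2=1 → after 3×micro: -2 ⇒ (c0=-1, c1=-4, c2=-2)
[Jacobi] macro 2: S0 reads c0=-1 → after 1×micro: 1; S1 reads c0=-1 → after 2×micro: -13; S2 reads c2=-2 → after 3×micro: 3 ⇒ (c0=1, c1=-13, c2=3)
[Jacobi] macro 3: S0 reads c0=1 → after 1×micro: 2; S1 reads c0=1 → after 2×micro: -55; S2 reads c2=3 → after 3×micro: 1 ⇒ (c0=2, c1=-55, c2=1)
[Jacobi] macro 4: S0 reads c0=2 → after 1×micro: -1; S1 reads c0=2 → after 2×micro: -226; S2 reads c2=1 → after 3×micro: -2 ⇒ (c0=-1, c1=-226, c2=-2)
[Gauss-Seidel] macro 1: S0 reads c0=0 → after 1×micro: -1; S1 reads c0=-1 → after 2×micro: -1; S2 reads c2=1 → after 3×micro: -2 ⇒ (c0=-1, c1=-1, c2=-2)
[Gauss-Seidel] macro 2: S0 reads c0=-1 → after 1×micro: 1; S1 reads c0=1 → after 2×micro: -7; S2 reads c2=-2 → after 3×micro: 3 ⇒ (c0=1, c1=-7, c2=3)
[Gauss-Seidel] macro 3: S0 reads c0=1 → after 1×micro: 2; S1 reads c0=2 → after 2×micro: -34; S2 reads c2=3 → after 3×micro: 1 ⇒ (c0=2, c1=-34, c2=1)
[Gauss-Seidel] macro 4: S0 reads c0=2 → after 1×micro: -1; S1 reads c0=-1 → after 2×micro: -133; S2 reads c2=1 → after 3×micro: -2 ⇒ (c0=-1, c1=-133, c2=-2)

first divergence at macro-step: 1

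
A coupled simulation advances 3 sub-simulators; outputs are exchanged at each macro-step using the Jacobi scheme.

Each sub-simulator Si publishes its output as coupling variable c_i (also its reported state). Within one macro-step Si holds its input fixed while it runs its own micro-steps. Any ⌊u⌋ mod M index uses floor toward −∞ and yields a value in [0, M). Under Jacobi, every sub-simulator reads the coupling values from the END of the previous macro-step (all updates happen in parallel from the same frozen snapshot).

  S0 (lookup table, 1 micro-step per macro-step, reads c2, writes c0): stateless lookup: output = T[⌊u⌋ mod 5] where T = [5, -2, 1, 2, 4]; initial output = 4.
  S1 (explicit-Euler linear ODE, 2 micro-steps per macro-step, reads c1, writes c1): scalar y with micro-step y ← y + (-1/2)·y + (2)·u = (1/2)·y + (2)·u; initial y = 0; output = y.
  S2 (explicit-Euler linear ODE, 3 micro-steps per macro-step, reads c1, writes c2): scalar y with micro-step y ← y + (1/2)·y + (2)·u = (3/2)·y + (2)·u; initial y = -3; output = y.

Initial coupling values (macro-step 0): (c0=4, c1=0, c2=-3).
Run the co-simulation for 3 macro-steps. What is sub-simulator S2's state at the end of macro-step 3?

S2 state at macro-step 3 = -59049/512

macro 1: S0 reads c2=-3 → after 1×micro: 1; S1 reads c1=0 → after 2×micro: 0; S2 reads c1=0 → after 3×micro: -81/8 ⇒ (c0=1, c1=0, c2=-81/8)
macro 2: S0 reads c2=-81/8 → after 1×micro: 4; S1 reads c1=0 → after 2×micro: 0; S2 reads c1=0 → after 3×micro: -2187/64 ⇒ (c0=4, c1=0, c2=-2187/64)
macro 3: S0 reads c2=-2187/64 → after 1×micro: 5; S1 reads c1=0 → after 2×micro: 0; S2 reads c1=0 → after 3×micro: -59049/512 ⇒ (c0=5, c1=0, c2=-59049/512)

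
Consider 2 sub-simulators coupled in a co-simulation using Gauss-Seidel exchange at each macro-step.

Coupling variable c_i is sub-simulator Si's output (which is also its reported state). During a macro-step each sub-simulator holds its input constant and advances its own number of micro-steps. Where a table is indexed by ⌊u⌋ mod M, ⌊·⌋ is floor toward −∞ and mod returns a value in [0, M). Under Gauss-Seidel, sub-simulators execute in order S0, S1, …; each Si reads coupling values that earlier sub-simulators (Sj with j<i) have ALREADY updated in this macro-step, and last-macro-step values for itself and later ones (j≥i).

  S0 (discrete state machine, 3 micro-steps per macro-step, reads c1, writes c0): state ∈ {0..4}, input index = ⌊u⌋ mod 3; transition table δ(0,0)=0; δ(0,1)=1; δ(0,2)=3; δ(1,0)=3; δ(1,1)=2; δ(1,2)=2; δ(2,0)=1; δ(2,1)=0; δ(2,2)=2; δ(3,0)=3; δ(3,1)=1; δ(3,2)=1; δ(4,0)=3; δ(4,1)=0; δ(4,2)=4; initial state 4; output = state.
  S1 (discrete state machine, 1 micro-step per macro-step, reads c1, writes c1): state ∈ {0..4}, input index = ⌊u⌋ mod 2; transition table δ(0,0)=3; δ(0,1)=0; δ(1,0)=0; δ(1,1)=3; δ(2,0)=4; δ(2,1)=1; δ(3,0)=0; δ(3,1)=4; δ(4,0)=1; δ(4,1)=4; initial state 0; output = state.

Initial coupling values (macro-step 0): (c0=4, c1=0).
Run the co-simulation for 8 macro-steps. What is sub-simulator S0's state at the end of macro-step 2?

macro 1: S0 reads c1=0 → after 3×micro: 3; S1 reads c1=0 → after 1×micro: 3 ⇒ (c0=3, c1=3)
macro 2: S0 reads c1=3 → after 3×micro: 3; S1 reads c1=3 → after 1×micro: 4 ⇒ (c0=3, c1=4)
macro 3: S0 reads c1=4 → after 3×micro: 0; S1 reads c1=4 → after 1×micro: 1 ⇒ (c0=0, c1=1)
macro 4: S0 reads c1=1 → after 3×micro: 0; S1 reads c1=1 → after 1×micro: 3 ⇒ (c0=0, c1=3)
macro 5: S0 reads c1=3 → after 3×micro: 0; S1 reads c1=3 → after 1×micro: 4 ⇒ (c0=0, c1=4)
macro 6: S0 reads c1=4 → after 3×micro: 0; S1 reads c1=4 → after 1×micro: 1 ⇒ (c0=0, c1=1)
macro 7: S0 reads c1=1 → after 3×micro: 0; S1 reads c1=1 → after 1×micro: 3 ⇒ (c0=0, c1=3)
macro 8: S0 reads c1=3 → after 3×micro: 0; S1 reads c1=3 → after 1×micro: 4 ⇒ (c0=0, c1=4)

S0 state at macro-step 2 = 3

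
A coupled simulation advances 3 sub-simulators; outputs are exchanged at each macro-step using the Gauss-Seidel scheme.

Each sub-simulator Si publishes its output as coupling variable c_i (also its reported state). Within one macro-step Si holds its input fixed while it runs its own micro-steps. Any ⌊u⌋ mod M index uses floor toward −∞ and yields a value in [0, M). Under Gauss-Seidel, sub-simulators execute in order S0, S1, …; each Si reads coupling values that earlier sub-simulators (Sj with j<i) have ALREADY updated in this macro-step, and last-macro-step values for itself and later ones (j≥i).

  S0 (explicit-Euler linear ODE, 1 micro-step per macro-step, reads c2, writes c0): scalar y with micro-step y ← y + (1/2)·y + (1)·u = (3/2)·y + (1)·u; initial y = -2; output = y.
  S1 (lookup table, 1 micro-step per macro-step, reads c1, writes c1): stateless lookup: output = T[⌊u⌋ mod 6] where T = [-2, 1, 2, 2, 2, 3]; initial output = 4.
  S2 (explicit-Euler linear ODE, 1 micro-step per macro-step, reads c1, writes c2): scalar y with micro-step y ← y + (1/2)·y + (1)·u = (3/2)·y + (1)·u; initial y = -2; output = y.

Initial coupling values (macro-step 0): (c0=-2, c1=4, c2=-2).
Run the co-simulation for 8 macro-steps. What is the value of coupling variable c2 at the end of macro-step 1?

c2 at macro-step 1 = -1

macro 1: S0 reads c2=-2 → after 1×micro: -5; S1 reads c1=4 → after 1×micro: 2; S2 reads c1=2 → after 1×micro: -1 ⇒ (c0=-5, c1=2, c2=-1)
macro 2: S0 reads c2=-1 → after 1×micro: -17/2; S1 reads c1=2 → after 1×micro: 2; S2 reads c1=2 → after 1×micro: 1/2 ⇒ (c0=-17/2, c1=2, c2=1/2)
macro 3: S0 reads c2=1/2 → after 1×micro: -49/4; S1 reads c1=2 → after 1×micro: 2; S2 reads c1=2 → after 1×micro: 11/4 ⇒ (c0=-49/4, c1=2, c2=11/4)
macro 4: S0 reads c2=11/4 → after 1×micro: -125/8; S1 reads c1=2 → after 1×micro: 2; S2 reads c1=2 → after 1×micro: 49/8 ⇒ (c0=-125/8, c1=2, c2=49/8)
macro 5: S0 reads c2=49/8 → after 1×micro: -277/16; S1 reads c1=2 → after 1×micro: 2; S2 reads c1=2 → after 1×micro: 179/16 ⇒ (c0=-277/16, c1=2, c2=179/16)
macro 6: S0 reads c2=179/16 → after 1×micro: -473/32; S1 reads c1=2 → after 1×micro: 2; S2 reads c1=2 → after 1×micro: 601/32 ⇒ (c0=-473/32, c1=2, c2=601/32)
macro 7: S0 reads c2=601/32 → after 1×micro: -217/64; S1 reads c1=2 → after 1×micro: 2; S2 reads c1=2 → after 1×micro: 1931/64 ⇒ (c0=-217/64, c1=2, c2=1931/64)
macro 8: S0 reads c2=1931/64 → after 1×micro: 3211/128; S1 reads c1=2 → after 1×micro: 2; S2 reads c1=2 → after 1×micro: 6049/128 ⇒ (c0=3211/128, c1=2, c2=6049/128)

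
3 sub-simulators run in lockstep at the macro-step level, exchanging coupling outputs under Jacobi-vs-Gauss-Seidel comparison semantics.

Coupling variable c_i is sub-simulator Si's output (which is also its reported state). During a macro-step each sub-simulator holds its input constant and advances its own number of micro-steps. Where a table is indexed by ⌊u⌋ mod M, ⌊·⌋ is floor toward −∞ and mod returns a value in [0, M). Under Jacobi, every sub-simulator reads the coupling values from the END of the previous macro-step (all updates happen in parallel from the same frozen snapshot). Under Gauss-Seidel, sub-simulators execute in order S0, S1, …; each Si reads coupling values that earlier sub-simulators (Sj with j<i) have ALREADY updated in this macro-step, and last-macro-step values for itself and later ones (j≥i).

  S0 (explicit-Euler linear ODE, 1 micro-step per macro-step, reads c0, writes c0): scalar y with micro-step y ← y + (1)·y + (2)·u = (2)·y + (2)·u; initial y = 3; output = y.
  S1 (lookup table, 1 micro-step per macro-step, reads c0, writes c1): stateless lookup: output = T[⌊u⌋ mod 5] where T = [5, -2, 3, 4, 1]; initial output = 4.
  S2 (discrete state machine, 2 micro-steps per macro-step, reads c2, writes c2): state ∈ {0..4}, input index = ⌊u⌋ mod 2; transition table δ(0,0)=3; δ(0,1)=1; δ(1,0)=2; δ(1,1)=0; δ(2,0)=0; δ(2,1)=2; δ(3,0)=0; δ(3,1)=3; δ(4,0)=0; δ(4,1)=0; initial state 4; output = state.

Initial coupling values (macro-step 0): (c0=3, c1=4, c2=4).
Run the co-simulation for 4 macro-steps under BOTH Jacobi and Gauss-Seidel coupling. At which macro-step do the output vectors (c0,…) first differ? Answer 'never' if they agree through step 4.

first divergence at macro-step: 1

[Jacobi] macro 1: S0 reads c0=3 → after 1×micro: 12; S1 reads c0=3 → after 1×micro: 4; S2 reads c2=4 → after 2×micro: 3 ⇒ (c0=12, c1=4, c2=3)
[Jacobi] macro 2: S0 reads c0=12 → after 1×micro: 48; S1 reads c0=12 → after 1×micro: 3; S2 reads c2=3 → after 2×micro: 3 ⇒ (c0=48, c1=3, c2=3)
[Jacobi] macro 3: S0 reads c0=48 → after 1×micro: 192; S1 reads c0=48 → after 1×micro: 4; S2 reads c2=3 → after 2×micro: 3 ⇒ (c0=192, c1=4, c2=3)
[Jacobi] macro 4: S0 reads c0=192 → after 1×micro: 768; S1 reads c0=192 → after 1×micro: 3; S2 reads c2=3 → after 2×micro: 3 ⇒ (c0=768, c1=3, c2=3)
[Gauss-Seidel] macro 1: S0 reads c0=3 → after 1×micro: 12; S1 reads c0=12 → after 1×micro: 3; S2 reads c2=4 → after 2×micro: 3 ⇒ (c0=12, c1=3, c2=3)
[Gauss-Seidel] macro 2: S0 reads c0=12 → after 1×micro: 48; S1 reads c0=48 → after 1×micro: 4; S2 reads c2=3 → after 2×micro: 3 ⇒ (c0=48, c1=4, c2=3)
[Gauss-Seidel] macro 3: S0 reads c0=48 → after 1×micro: 192; S1 reads c0=192 → after 1×micro: 3; S2 reads c2=3 → after 2×micro: 3 ⇒ (c0=192, c1=3, c2=3)
[Gauss-Seidel] macro 4: S0 reads c0=192 → after 1×micro: 768; S1 reads c0=768 → after 1×micro: 4; S2 reads c2=3 → after 2×micro: 3 ⇒ (c0=768, c1=4, c2=3)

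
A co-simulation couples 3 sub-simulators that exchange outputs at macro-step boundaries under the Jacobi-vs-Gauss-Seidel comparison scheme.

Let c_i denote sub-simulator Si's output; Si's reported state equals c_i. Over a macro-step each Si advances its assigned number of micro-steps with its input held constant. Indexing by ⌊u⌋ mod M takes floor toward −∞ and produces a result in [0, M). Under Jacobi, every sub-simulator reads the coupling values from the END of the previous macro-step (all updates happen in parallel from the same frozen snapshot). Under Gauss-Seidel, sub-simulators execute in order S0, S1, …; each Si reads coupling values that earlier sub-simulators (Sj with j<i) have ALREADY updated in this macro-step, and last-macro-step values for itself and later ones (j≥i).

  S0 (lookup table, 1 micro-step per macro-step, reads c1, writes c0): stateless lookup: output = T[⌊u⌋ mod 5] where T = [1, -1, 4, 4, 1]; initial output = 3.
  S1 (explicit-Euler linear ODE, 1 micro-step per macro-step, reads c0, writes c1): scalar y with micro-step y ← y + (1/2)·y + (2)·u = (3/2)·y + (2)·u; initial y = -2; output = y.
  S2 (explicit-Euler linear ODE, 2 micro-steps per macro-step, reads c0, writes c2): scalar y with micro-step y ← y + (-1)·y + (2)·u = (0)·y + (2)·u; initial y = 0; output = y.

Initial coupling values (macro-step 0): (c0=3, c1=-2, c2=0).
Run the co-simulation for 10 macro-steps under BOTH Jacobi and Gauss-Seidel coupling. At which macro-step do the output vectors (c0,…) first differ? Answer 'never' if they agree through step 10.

first divergence at macro-step: 1

[Jacobi] macro 1: S0 reads c1=-2 → after 1×micro: 4; S1 reads c0=3 → after 1×micro: 3; S2 reads c0=3 → after 2×micro: 6 ⇒ (c0=4, c1=3, c2=6)
[Jacobi] macro 2: S0 reads c1=3 → after 1×micro: 4; S1 reads c0=4 → after 1×micro: 25/2; S2 reads c0=4 → after 2×micro: 8 ⇒ (c0=4, c1=25/2, c2=8)
[Jacobi] macro 3: S0 reads c1=25/2 → after 1×micro: 4; S1 reads c0=4 → after 1×micro: 107/4; S2 reads c0=4 → after 2×micro: 8 ⇒ (c0=4, c1=107/4, c2=8)
[Jacobi] macro 4: S0 reads c1=107/4 → after 1×micro: -1; S1 reads c0=4 → after 1×micro: 385/8; S2 reads c0=4 → after 2×micro: 8 ⇒ (c0=-1, c1=385/8, c2=8)
[Jacobi] macro 5: S0 reads c1=385/8 → after 1×micro: 4; S1 reads c0=-1 → after 1×micro: 1123/16; S2 reads c0=-1 → after 2×micro: -2 ⇒ (c0=4, c1=1123/16, c2=-2)
[Jacobi] macro 6: S0 reads c1=1123/16 → after 1×micro: 1; S1 reads c0=4 → after 1×micro: 3625/32; S2 reads c0=4 → after 2×micro: 8 ⇒ (c0=1, c1=3625/32, c2=8)
[Jacobi] macro 7: S0 reads c1=3625/32 → after 1×micro: 4; S1 reads c0=1 → after 1×micro: 11003/64; S2 reads c0=1 → after 2×micro: 2 ⇒ (c0=4, c1=11003/64, c2=2)
[Jacobi] macro 8: S0 reads c1=11003/64 → after 1×micro: -1; S1 reads c0=4 → after 1×micro: 34033/128; S2 reads c0=4 → after 2×micro: 8 ⇒ (c0=-1, c1=34033/128, c2=8)
[Jacobi] macro 9: S0 reads c1=34033/128 → after 1×micro: 1; S1 reads c0=-1 → after 1×micro: 101587/256; S2 reads c0=-1 → after 2×micro: -2 ⇒ (c0=1, c1=101587/256, c2=-2)
[Jacobi] macro 10: S0 reads c1=101587/256 → after 1×micro: -1; S1 reads c0=1 → after 1×micro: 305785/512; S2 reads c0=1 → after 2×micro: 2 ⇒ (c0=-1, c1=305785/512, c2=2)
[Gauss-Seidel] macro 1: S0 reads c1=-2 → after 1×micro: 4; S1 reads c0=4 → after 1×micro: 5; S2 reads c0=4 → after 2×micro: 8 ⇒ (c0=4, c1=5, c2=8)
[Gauss-Seidel] macro 2: S0 reads c1=5 → after 1×micro: 1; S1 reads c0=1 → after 1×micro: 19/2; S2 reads c0=1 → after 2×micro: 2 ⇒ (c0=1, c1=19/2, c2=2)
[Gauss-Seidel] macro 3: S0 reads c1=19/2 → after 1×micro: 1; S1 reads c0=1 → after 1×micro: 65/4; S2 reads c0=1 → after 2×micro: 2 ⇒ (c0=1, c1=65/4, c2=2)
[Gauss-Seidel] macro 4: S0 reads c1=65/4 → after 1×micro: -1; S1 reads c0=-1 → after 1×micro: 179/8; S2 reads c0=-1 → after 2×micro: -2 ⇒ (c0=-1, c1=179/8, c2=-2)
[Gauss-Seidel] macro 5: S0 reads c1=179/8 → after 1×micro: 4; S1 reads c0=4 → after 1×micro: 665/16; S2 reads c0=4 → after 2×micro: 8 ⇒ (c0=4, c1=665/16, c2=8)
[Gauss-Seidel] macro 6: S0 reads c1=665/16 → after 1×micro: -1; S1 reads c0=-1 → after 1×micro: 1931/32; S2 reads c0=-1 → after 2×micro: -2 ⇒ (c0=-1, c1=1931/32, c2=-2)
[Gauss-Seidel] macro 7: S0 reads c1=1931/32 → after 1×micro: 1; S1 reads c0=1 → after 1×micro: 5921/64; S2 reads c0=1 → after 2×micro: 2 ⇒ (c0=1, c1=5921/64, c2=2)
[Gauss-Seidel] macro 8: S0 reads c1=5921/64 → after 1×micro: 4; S1 reads c0=4 → after 1×micro: 18787/128; S2 reads c0=4 → after 2×micro: 8 ⇒ (c0=4, c1=18787/128, c2=8)
[Gauss-Seidel] macro 9: S0 reads c1=18787/128 → after 1×micro: -1; S1 reads c0=-1 → after 1×micro: 55849/256; S2 reads c0=-1 → after 2×micro: -2 ⇒ (c0=-1, c1=55849/256, c2=-2)
[Gauss-Seidel] macro 10: S0 reads c1=55849/256 → after 1×micro: 4; S1 reads c0=4 → after 1×micro: 171643/512; S2 reads c0=4 → after 2×micro: 8 ⇒ (c0=4, c1=171643/512, c2=8)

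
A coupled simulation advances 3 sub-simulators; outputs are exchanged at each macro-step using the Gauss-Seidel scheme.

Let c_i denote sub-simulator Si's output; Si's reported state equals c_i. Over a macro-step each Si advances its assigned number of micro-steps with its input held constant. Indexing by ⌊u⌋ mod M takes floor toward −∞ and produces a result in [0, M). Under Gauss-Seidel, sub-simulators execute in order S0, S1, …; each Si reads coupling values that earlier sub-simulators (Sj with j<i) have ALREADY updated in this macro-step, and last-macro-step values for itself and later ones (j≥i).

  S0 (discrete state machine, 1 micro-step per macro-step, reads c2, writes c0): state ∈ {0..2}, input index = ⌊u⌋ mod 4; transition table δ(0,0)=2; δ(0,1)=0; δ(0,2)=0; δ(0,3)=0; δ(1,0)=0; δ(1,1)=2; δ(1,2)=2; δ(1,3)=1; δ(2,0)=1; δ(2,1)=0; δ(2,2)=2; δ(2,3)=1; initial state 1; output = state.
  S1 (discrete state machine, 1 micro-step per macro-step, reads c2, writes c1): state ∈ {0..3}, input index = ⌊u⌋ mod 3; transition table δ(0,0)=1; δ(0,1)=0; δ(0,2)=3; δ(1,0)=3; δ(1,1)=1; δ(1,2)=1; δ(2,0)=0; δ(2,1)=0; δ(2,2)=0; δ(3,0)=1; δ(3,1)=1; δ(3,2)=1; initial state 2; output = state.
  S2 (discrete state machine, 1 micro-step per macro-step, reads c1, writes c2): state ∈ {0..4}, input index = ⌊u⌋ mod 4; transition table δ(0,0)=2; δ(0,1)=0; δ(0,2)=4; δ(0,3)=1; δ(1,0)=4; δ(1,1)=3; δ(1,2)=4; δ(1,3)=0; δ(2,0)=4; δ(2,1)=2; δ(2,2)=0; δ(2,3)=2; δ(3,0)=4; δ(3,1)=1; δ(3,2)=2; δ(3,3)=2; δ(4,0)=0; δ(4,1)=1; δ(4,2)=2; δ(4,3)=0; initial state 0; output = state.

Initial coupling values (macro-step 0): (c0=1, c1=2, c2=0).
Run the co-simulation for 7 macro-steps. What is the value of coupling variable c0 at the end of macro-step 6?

macro 1: S0 reads c2=0 → after 1×micro: 0; S1 reads c2=0 → after 1×micro: 0; S2 reads c1=0 → after 1×micro: 2 ⇒ (c0=0, c1=0, c2=2)
macro 2: S0 reads c2=2 → after 1×micro: 0; S1 reads c2=2 → after 1×micro: 3; S2 reads c1=3 → after 1×micro: 2 ⇒ (c0=0, c1=3, c2=2)
macro 3: S0 reads c2=2 → after 1×micro: 0; S1 reads c2=2 → after 1×micro: 1; S2 reads c1=1 → after 1×micro: 2 ⇒ (c0=0, c1=1, c2=2)
macro 4: S0 reads c2=2 → after 1×micro: 0; S1 reads c2=2 → after 1×micro: 1; S2 reads c1=1 → after 1×micro: 2 ⇒ (c0=0, c1=1, c2=2)
macro 5: S0 reads c2=2 → after 1×micro: 0; S1 reads c2=2 → after 1×micro: 1; S2 reads c1=1 → after 1×micro: 2 ⇒ (c0=0, c1=1, c2=2)
macro 6: S0 reads c2=2 → after 1×micro: 0; S1 reads c2=2 → after 1×micro: 1; S2 reads c1=1 → after 1×micro: 2 ⇒ (c0=0, c1=1, c2=2)
macro 7: S0 reads c2=2 → after 1×micro: 0; S1 reads c2=2 → after 1×micro: 1; S2 reads c1=1 → after 1×micro: 2 ⇒ (c0=0, c1=1, c2=2)

c0 at macro-step 6 = 0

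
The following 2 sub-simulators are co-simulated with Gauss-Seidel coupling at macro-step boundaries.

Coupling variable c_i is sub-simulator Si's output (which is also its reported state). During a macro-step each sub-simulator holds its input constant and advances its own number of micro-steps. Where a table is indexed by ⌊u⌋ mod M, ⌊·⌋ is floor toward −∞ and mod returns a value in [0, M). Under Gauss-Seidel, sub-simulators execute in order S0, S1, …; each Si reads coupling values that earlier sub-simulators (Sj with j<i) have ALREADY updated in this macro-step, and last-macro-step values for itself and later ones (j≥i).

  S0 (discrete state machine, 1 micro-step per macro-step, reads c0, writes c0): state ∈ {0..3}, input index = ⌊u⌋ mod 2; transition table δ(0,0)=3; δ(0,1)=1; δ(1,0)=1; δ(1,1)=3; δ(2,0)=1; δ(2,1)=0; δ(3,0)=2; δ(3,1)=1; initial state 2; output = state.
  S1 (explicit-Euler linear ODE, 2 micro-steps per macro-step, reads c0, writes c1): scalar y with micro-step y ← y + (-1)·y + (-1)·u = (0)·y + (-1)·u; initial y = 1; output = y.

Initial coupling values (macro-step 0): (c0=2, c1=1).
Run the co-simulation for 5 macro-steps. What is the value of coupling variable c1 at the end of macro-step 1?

macro 1: S0 reads c0=2 → after 1×micro: 1; S1 reads c0=1 → after 2×micro: -1 ⇒ (c0=1, c1=-1)
macro 2: S0 reads c0=1 → after 1×micro: 3; S1 reads c0=3 → after 2×micro: -3 ⇒ (c0=3, c1=-3)
macro 3: S0 reads c0=3 → after 1×micro: 1; S1 reads c0=1 → after 2×micro: -1 ⇒ (c0=1, c1=-1)
macro 4: S0 reads c0=1 → after 1×micro: 3; S1 reads c0=3 → after 2×micro: -3 ⇒ (c0=3, c1=-3)
macro 5: S0 reads c0=3 → after 1×micro: 1; S1 reads c0=1 → after 2×micro: -1 ⇒ (c0=1, c1=-1)

c1 at macro-step 1 = -1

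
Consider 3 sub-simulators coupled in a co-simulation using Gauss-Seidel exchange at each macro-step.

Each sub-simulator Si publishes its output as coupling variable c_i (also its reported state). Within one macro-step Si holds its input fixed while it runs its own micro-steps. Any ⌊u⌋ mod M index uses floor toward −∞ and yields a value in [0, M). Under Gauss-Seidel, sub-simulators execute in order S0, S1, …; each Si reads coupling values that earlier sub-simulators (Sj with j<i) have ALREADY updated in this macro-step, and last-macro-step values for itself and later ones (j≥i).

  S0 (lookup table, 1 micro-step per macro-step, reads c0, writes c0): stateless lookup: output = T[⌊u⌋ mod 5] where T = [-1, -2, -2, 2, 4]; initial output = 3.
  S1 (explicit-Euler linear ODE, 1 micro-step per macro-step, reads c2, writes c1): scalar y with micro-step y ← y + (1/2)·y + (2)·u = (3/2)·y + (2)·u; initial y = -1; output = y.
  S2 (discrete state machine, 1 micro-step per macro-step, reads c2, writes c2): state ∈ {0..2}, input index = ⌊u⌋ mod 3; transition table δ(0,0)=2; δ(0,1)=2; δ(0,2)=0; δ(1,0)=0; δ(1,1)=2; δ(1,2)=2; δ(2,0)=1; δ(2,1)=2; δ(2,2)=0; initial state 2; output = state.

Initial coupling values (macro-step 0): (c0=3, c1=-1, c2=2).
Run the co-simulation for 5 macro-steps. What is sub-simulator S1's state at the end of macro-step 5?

macro 1: S0 reads c0=3 → after 1×micro: 2; S1 reads c2=2 → after 1×micro: 5/2; S2 reads c2=2 → after 1×micro: 0 ⇒ (c0=2, c1=5/2, c2=0)
macro 2: S0 reads c0=2 → after 1×micro: -2; S1 reads c2=0 → after 1×micro: 15/4; S2 reads c2=0 → after 1×micro: 2 ⇒ (c0=-2, c1=15/4, c2=2)
macro 3: S0 reads c0=-2 → after 1×micro: 2; S1 reads c2=2 → after 1×micro: 77/8; S2 reads c2=2 → after 1×micro: 0 ⇒ (c0=2, c1=77/8, c2=0)
macro 4: S0 reads c0=2 → after 1×micro: -2; S1 reads c2=0 → after 1×micro: 231/16; S2 reads c2=0 → after 1×micro: 2 ⇒ (c0=-2, c1=231/16, c2=2)
macro 5: S0 reads c0=-2 → after 1×micro: 2; S1 reads c2=2 → after 1×micro: 821/32; S2 reads c2=2 → after 1×micro: 0 ⇒ (c0=2, c1=821/32, c2=0)

S1 state at macro-step 5 = 821/32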